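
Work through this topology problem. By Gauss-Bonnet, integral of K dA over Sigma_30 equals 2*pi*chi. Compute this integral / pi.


Gauss-Bonnet: integral K dA = 2*pi*chi(M).
chi(Sigma_30) = 2 - 2*30 = -58.
(integral K dA)/pi = 2*chi = 2*(-58) = -116

-116


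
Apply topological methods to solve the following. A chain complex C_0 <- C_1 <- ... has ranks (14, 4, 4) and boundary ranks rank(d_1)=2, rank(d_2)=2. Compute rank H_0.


rank H_k = rank(ker d_k) - rank(im d_{k+1}).
rank(ker d_0) = rank(C_0) - rank(d_0) = 14 - 0 = 14.
rank(im d_{0+1}) = 2.
rank H_0 = 14 - 2 = 12

12


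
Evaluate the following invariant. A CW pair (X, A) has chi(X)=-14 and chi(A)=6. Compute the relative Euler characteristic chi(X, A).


Relative Euler characteristic: chi(X, A) = chi(X) - chi(A).
= -14 - (6) = -20

-20


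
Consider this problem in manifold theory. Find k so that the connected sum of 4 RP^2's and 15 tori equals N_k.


Since a >= 1, the sum is non-orientable; each T^2 can be replaced by RP^2 # RP^2 (since T^2#RP^2 = 3RP^2).
Total crosscaps k = 4 + 2*15 = 34.
Check via chi: chi = 4*1 + 15*0 - (4+15-1)*2 = -32 = 2 - k = -32. Consistent.

34


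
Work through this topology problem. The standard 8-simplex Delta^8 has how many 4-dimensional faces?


Delta^8 has 8+1 vertices. A 4-face is a choice of 4+1 vertices.
f_4 = C(8+1, 4+1) = C(9,5) = 126

126


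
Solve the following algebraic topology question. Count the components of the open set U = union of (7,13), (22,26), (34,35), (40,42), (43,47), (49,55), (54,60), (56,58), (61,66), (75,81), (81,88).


Sort and merge overlapping open intervals.
Merged: (7,13), (22,26), (34,35), (40,42), (43,47), (49,60), (61,66), (75,81), (81,88).
Number of components = 9

9


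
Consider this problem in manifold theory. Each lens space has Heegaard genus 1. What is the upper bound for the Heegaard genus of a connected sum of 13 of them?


Heegaard genus satisfies g(A#B) <= g(A) + g(B).
Each lens space has g = 1.
Upper bound: 13 * 1 = 13

13


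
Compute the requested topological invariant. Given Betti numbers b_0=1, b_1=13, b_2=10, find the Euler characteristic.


chi = sum_k (-1)^k b_k.
= (1) + (-13) + (10)
= -2

-2


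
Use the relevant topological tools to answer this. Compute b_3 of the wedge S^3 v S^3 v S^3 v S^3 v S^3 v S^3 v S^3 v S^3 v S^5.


For a wedge of spheres, H_k (k>0) is free on one generator per sphere of dimension k.
Spheres of dimension 3: count = 8.
b_3 = 8

8


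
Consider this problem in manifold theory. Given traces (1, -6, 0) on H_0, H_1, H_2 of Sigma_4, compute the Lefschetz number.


L(f) = tr(f_0*) - tr(f_1*) + tr(f_2*).
= 1 - (-6) + (0)
= 7

7


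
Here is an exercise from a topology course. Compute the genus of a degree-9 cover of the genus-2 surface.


For an n-sheeted cover: chi(E) = n * chi(B).
chi(Sigma_2) = 2 - 2*2 = -2.
chi(E) = 9 * (-2) = -18.
genus(E) = (2 - chi(E))/2 = (2 - (-18))/2 = 20/2 = 10

10


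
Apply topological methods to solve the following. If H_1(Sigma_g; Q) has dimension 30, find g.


For a closed orientable surface: b_1 = 2g.
30 = 2g
g = 30 / 2 = 15

15


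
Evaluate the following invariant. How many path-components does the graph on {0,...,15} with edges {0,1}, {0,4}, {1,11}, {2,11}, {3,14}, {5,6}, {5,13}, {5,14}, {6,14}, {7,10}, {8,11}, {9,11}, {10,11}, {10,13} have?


Run DFS/union-find over 16 vertices.
V = 16, E = 14.
Number of components = 3

3


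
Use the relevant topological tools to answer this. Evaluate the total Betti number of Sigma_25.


For Sigma_25: b_0 = 1, b_1 = 2g = 50, b_2 = 1.
Total = 1 + 50 + 1 = 52

52


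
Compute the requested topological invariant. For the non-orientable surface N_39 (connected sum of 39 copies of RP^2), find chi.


For a non-orientable closed surface with k crosscaps: chi = 2 - k.
Here k = 39.
chi = 2 - 39 = -37

-37


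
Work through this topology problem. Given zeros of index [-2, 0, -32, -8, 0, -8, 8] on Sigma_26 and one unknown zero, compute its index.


Poincare-Hopf: sum of indices = chi(M).
chi(Sigma_26) = 2 - 2*26 = -50.
Sum of known indices = -42.
x = chi - (sum known) = -50 - (-42) = -8

-8


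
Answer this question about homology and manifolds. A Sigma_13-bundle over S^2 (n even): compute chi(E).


chi(S^2) = 2 (n even), chi(Sigma_13) = 2 - 2*13 = -24.
chi(E) = 2 * (-24) = -48

-48


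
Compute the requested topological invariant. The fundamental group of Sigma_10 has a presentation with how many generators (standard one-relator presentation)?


Standard presentation: pi_1(Sigma_g) = <a_1,b_1,...,a_g,b_g | [a_1,b_1]...[a_g,b_g] = 1>.
Number of generators = 2g = 2*10 = 20

20


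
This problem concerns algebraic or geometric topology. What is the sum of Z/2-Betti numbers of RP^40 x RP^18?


dim H^*(RP^n; Z/2) = n+1 (one Z/2 in each degree 0..n).
Total Betti number is multiplicative.
Total = (40+1) * (18+1) = 41 * 19 = 779

779


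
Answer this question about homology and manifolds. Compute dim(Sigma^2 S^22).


Each suspension raises dimension by 1: Sigma S^n = S^{n+1}.
Sigma^2 S^22 = S^{22+2} = S^24

24


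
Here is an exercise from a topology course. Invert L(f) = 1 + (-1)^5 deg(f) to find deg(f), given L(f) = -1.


L(f) = 1 + (-1)^5 deg(f) on S^5.
-1 = 1 + (-1)^5 * deg(f)
(-1)^5 * deg(f) = -2
deg(f) = 2

2


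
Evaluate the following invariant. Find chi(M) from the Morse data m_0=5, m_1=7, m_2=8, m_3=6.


Morse theory: chi(M) = sum_k (-1)^k m_k where m_k = #(index-k critical points).
= (5) + (-7) + (8) + (-6) = 0

0


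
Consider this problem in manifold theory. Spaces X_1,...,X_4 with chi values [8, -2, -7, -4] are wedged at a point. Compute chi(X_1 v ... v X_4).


chi(A v B) = chi(A) + chi(B) - 1 (one point identified).
For 4 spaces: chi = (sum chi_i) - (4 - 1).
sum = -5; chi = -5 - 3 = -8

-8


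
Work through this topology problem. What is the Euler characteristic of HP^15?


HP^15 has one cell in each dimension 0, 4, ..., 4*15 (15+1 cells, all even-dim).
chi = 15 + 1 = 16

16


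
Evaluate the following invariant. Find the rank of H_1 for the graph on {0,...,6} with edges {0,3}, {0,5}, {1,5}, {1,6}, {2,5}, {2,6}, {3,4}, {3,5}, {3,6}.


b_1 = E - V + (number of components).
E = 9, V = 7, components = 1.
b_1 = 9 - 7 + 1 = 3

3


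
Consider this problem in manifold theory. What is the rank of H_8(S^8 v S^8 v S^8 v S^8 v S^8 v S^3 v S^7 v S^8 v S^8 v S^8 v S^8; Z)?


For a wedge of spheres, H_k (k>0) is free on one generator per sphere of dimension k.
Spheres of dimension 8: count = 9.
b_8 = 9

9


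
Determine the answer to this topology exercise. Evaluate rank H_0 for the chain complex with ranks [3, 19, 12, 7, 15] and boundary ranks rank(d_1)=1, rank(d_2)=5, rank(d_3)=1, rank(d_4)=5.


rank H_k = rank(ker d_k) - rank(im d_{k+1}).
rank(ker d_0) = rank(C_0) - rank(d_0) = 3 - 0 = 3.
rank(im d_{0+1}) = 1.
rank H_0 = 3 - 1 = 2

2


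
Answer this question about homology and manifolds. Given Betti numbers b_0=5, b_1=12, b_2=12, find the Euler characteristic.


chi = sum_k (-1)^k b_k.
= (5) + (-12) + (12)
= 5

5


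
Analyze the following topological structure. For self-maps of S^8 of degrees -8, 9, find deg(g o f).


Degree is multiplicative under composition: deg(g o f) = deg(g) * deg(f).
= 9 * -8 = -72

-72


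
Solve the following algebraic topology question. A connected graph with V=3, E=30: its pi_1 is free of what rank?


For a connected graph: rank(pi_1) = b_1 = E - V + 1 = 1 - chi.
chi = V - E = 3 - 30 = -27.
rank = 1 - (-27) = 30 - 3 + 1 = 28

28


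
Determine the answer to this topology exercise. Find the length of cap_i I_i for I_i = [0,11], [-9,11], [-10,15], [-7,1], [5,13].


Intersection = [max(a_i), min(b_i)] = [5, 1].
Since 5 > 1, the intersection is empty.
Length = 0

0


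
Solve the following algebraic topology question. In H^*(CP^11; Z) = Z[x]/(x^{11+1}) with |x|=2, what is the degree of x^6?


|x| = 2 in H^*(CP^n).
|x^6| = 6 * |x| = 6 * 2 = 12

12


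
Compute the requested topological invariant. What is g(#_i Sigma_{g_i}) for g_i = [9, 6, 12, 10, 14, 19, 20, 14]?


Genus is additive under connected sum of orientable surfaces.
g = 9 + 6 + 12 + 10 + 14 + 19 + 20 + 14 = 104

104


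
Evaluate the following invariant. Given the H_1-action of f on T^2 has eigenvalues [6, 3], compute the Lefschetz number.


For a torus self-map: L(f) = det(I - A) where A acts on H_1.
L(f) = (1-6) * (1-3) = -5 * -2 = 10

10


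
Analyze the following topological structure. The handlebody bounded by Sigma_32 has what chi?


A genus-g handlebody deformation retracts to a wedge of g circles.
chi(vee_g S^1) = 1 - g.
chi(H_32) = 1 - 32 = -31

-31


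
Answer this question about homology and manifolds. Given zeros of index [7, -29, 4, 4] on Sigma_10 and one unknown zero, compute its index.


Poincare-Hopf: sum of indices = chi(M).
chi(Sigma_10) = 2 - 2*10 = -18.
Sum of known indices = -14.
x = chi - (sum known) = -18 - (-14) = -4

-4


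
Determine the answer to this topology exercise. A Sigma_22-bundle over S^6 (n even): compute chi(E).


chi(S^6) = 2 (n even), chi(Sigma_22) = 2 - 2*22 = -42.
chi(E) = 2 * (-42) = -84

-84


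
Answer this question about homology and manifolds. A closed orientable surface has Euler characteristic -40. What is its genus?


chi = 2 - 2g for closed orientable surfaces.
-40 = 2 - 2g
2g = 2 - (-40) = 42
g = 21

21


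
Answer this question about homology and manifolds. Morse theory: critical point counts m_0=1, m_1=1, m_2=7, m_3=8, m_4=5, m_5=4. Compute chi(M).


Morse theory: chi(M) = sum_k (-1)^k m_k where m_k = #(index-k critical points).
= (1) + (-1) + (7) + (-8) + (5) + (-4) = 0

0


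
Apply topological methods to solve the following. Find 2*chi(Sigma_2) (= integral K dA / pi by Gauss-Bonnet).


Gauss-Bonnet: integral K dA = 2*pi*chi(M).
chi(Sigma_2) = 2 - 2*2 = -2.
(integral K dA)/pi = 2*chi = 2*(-2) = -4

-4


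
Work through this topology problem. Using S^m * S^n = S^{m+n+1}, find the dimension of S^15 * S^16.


Join of spheres: S^m * S^n = S^{m+n+1}.
dim = 15 + 16 + 1 = 32

32


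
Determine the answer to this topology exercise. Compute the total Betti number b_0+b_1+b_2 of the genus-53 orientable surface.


For Sigma_53: b_0 = 1, b_1 = 2g = 106, b_2 = 1.
Total = 1 + 106 + 1 = 108

108


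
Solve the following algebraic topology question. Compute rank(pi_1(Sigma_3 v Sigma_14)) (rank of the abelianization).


For a wedge: H_1(A v B) = H_1(A) + H_1(B).
b_1(Sigma_3) = 6, b_1(Sigma_14) = 28.
b_1 = 6 + 28 = 34

34


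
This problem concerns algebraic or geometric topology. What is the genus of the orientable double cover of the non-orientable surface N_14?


chi(N_14) = 2 - 14 = -12.
Double cover: chi(Sigma_g) = 2 * chi(N_14) = 2*(-12) = -24.
2 - 2g = -24, so g = (2 - (-24))/2 = 26/2 = 13

13


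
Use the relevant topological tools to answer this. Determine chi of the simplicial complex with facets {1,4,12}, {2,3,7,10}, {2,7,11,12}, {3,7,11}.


Enumerate all faces; f-vector: f_0=8, f_1=15, f_2=10, f_3=2.
chi = sum (-1)^k f_k = 1

1


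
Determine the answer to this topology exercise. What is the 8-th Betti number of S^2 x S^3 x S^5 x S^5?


Each S^d has Poincare polynomial 1 + t^d.
The product S^2 x S^3 x S^5 x S^5 has Poincare polynomial prod(1+t^d_i).
Expanding: b_0=1, b_2=1, b_3=1, b_5=3, b_7=2, b_8=2, b_10=3, b_12=1, b_13=1, b_15=1.
b_8 = 2

2


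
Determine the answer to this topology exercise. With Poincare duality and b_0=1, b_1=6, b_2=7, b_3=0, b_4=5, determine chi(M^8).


By Poincare duality b_k = b_{8-k}, so full Betti numbers: b_0=1, b_1=6, b_2=7, b_3=0, b_4=5, b_5=0, b_6=7, b_7=6, b_8=1.
chi = sum (-1)^k b_k = 9

9


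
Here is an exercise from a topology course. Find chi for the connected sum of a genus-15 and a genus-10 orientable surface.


chi(Sigma_15) = 2 - 2*15 = -28
chi(Sigma_10) = 2 - 2*10 = -18
For surfaces: chi(A#B) = chi(A) + chi(B) - 2.
chi = -28 + -18 - 2 = -48

-48


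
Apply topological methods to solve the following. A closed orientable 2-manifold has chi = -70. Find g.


chi = 2 - 2g for closed orientable surfaces.
-70 = 2 - 2g
2g = 2 - (-70) = 72
g = 36

36


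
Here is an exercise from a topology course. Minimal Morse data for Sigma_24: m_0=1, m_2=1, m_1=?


A perfect Morse function has m_k = b_k.
For Sigma_24: b_0=1, b_1=2g=48, b_2=1.
Saddles m_1 = 2g = 48

48


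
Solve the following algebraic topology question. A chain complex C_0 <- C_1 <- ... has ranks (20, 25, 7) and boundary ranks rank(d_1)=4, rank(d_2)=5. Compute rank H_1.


rank H_k = rank(ker d_k) - rank(im d_{k+1}).
rank(ker d_1) = rank(C_1) - rank(d_1) = 25 - 4 = 21.
rank(im d_{1+1}) = 5.
rank H_1 = 21 - 5 = 16

16


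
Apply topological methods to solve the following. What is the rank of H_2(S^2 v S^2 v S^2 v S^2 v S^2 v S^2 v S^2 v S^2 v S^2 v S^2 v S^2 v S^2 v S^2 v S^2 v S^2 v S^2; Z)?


For a wedge of spheres, H_k (k>0) is free on one generator per sphere of dimension k.
Spheres of dimension 2: count = 16.
b_2 = 16

16


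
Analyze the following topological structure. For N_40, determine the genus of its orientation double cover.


chi(N_40) = 2 - 40 = -38.
Double cover: chi(Sigma_g) = 2 * chi(N_40) = 2*(-38) = -76.
2 - 2g = -76, so g = (2 - (-76))/2 = 78/2 = 39

39


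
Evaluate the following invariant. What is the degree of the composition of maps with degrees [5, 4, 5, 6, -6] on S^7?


Degree is multiplicative: deg(composition) = product of degrees.
= (5) * (4) * (5) * (6) * (-6) = -3600

-3600


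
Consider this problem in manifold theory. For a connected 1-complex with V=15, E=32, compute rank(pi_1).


For a connected graph: rank(pi_1) = b_1 = E - V + 1 = 1 - chi.
chi = V - E = 15 - 32 = -17.
rank = 1 - (-17) = 32 - 15 + 1 = 18

18


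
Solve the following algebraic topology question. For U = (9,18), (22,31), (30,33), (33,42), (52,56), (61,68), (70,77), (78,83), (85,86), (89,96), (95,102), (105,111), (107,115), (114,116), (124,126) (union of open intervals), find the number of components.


Sort and merge overlapping open intervals.
Merged: (9,18), (22,33), (33,42), (52,56), (61,68), (70,77), (78,83), (85,86), (89,102), (105,116), (124,126).
Number of components = 11

11


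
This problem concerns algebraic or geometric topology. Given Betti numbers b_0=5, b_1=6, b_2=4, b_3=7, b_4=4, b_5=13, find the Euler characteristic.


chi = sum_k (-1)^k b_k.
= (5) + (-6) + (4) + (-7) + (4) + (-13)
= -13

-13


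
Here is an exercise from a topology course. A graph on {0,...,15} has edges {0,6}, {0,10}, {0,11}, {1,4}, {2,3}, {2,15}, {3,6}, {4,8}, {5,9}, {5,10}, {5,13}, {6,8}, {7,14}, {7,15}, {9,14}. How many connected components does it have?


Run DFS/union-find over 16 vertices.
V = 16, E = 15.
Number of components = 2

2


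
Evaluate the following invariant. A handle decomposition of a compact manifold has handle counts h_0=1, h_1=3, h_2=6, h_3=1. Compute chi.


Handles of index k contribute (-1)^k to chi (same as CW cells).
chi = (1) + (-3) + (6) + (-1) = 3

3


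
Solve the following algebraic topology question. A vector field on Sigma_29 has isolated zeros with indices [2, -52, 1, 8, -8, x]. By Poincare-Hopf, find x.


Poincare-Hopf: sum of indices = chi(M).
chi(Sigma_29) = 2 - 2*29 = -56.
Sum of known indices = -49.
x = chi - (sum known) = -56 - (-49) = -7

-7


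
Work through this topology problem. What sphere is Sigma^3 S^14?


Each suspension raises dimension by 1: Sigma S^n = S^{n+1}.
Sigma^3 S^14 = S^{14+3} = S^17

17


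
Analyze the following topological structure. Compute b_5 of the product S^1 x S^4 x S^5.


Each S^d has Poincare polynomial 1 + t^d.
The product S^1 x S^4 x S^5 has Poincare polynomial prod(1+t^d_i).
Expanding: b_0=1, b_1=1, b_4=1, b_5=2, b_6=1, b_9=1, b_10=1.
b_5 = 2

2


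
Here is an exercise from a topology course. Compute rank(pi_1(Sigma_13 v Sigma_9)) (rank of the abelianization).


For a wedge: H_1(A v B) = H_1(A) + H_1(B).
b_1(Sigma_13) = 26, b_1(Sigma_9) = 18.
b_1 = 26 + 18 = 44

44


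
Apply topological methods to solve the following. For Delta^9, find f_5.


Delta^9 has 9+1 vertices. A 5-face is a choice of 5+1 vertices.
f_5 = C(9+1, 5+1) = C(10,6) = 210

210


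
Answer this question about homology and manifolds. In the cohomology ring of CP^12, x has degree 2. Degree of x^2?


|x| = 2 in H^*(CP^n).
|x^2| = 2 * |x| = 2 * 2 = 4

4


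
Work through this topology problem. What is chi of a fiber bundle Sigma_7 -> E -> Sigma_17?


For a fiber bundle F -> E -> B (with CW structure): chi(E) = chi(B) * chi(F).
chi(Sigma_17) = -32, chi(Sigma_7) = -12.
chi(E) = (-32) * (-12) = 384

384


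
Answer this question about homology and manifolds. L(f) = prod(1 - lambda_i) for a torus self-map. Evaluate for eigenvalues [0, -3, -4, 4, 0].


For a torus self-map: L(f) = det(I - A) where A acts on H_1.
L(f) = (1-0) * (1--3) * (1--4) * (1-4) * (1-0) = 1 * 4 * 5 * -3 * 1 = -60

-60


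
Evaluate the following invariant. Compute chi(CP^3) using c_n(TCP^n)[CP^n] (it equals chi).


For any closed oriented manifold, <e(TM),[M]> = chi(M).
chi(CP^3) = 3+1 = 4

4


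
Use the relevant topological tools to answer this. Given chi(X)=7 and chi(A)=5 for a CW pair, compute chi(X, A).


Relative Euler characteristic: chi(X, A) = chi(X) - chi(A).
= 7 - (5) = 2

2


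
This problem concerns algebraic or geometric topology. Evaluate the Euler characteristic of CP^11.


CP^11 has one cell in each even dimension 0, 2, ..., 2*11 (11+1 cells total).
All cells are even-dimensional, so chi = number of cells.
chi = 11 + 1 = 12

12


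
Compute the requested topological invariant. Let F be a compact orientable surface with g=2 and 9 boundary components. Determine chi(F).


For a compact orientable surface with genus g and b boundary components: chi = 2 - 2g - b.
chi = 2 - 2*2 - 9 = 2 - 4 - 9 = -11

-11


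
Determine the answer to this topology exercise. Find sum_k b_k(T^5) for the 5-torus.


b_k(T^5) = C(5,k), so the sum over k is sum_k C(5,k) = 2^5.
Total = 2^5 = 32

32


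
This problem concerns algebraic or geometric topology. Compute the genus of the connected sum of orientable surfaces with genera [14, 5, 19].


Genus is additive under connected sum of orientable surfaces.
g = 14 + 5 + 19 = 38

38


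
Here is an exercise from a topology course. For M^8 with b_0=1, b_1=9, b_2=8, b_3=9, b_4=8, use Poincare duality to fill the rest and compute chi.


By Poincare duality b_k = b_{8-k}, so full Betti numbers: b_0=1, b_1=9, b_2=8, b_3=9, b_4=8, b_5=9, b_6=8, b_7=9, b_8=1.
chi = sum (-1)^k b_k = -10

-10


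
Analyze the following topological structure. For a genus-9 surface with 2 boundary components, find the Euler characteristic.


For a compact orientable surface with genus g and b boundary components: chi = 2 - 2g - b.
chi = 2 - 2*9 - 2 = 2 - 18 - 2 = -18

-18


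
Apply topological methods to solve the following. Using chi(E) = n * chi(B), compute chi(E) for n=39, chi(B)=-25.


For a finite covering: chi(E) = (number of sheets) * chi(B).
chi(E) = 39 * (-25) = -975

-975


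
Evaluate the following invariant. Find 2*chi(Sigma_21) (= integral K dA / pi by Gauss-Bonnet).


Gauss-Bonnet: integral K dA = 2*pi*chi(M).
chi(Sigma_21) = 2 - 2*21 = -40.
(integral K dA)/pi = 2*chi = 2*(-40) = -80

-80


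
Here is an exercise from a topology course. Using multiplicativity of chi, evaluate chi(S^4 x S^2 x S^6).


chi is multiplicative: chi(X x Y) = chi(X) chi(Y).
Each even-dim sphere has chi = 2. There are 3 factors.
chi = 2^3 = 8

8


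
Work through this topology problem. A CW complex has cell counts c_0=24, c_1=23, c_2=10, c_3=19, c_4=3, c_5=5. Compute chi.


chi = sum_k (-1)^k c_k.
= (-1)^0*24 + (-1)^1*23 + (-1)^2*10 + (-1)^3*19 + (-1)^4*3 + (-1)^5*5
= (24) + (-23) + (10) + (-19) + (3) + (-5)
= -10

-10


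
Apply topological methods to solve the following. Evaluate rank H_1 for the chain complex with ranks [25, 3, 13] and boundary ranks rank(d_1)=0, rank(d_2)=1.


rank H_k = rank(ker d_k) - rank(im d_{k+1}).
rank(ker d_1) = rank(C_1) - rank(d_1) = 3 - 0 = 3.
rank(im d_{1+1}) = 1.
rank H_1 = 3 - 1 = 2

2


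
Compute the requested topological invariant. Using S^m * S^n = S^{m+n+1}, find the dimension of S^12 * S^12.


Join of spheres: S^m * S^n = S^{m+n+1}.
dim = 12 + 12 + 1 = 25

25


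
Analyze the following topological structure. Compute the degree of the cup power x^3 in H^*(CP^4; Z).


|x| = 2 in H^*(CP^n).
|x^3| = 3 * |x| = 3 * 2 = 6

6


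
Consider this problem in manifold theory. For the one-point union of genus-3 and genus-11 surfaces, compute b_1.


For a wedge: H_1(A v B) = H_1(A) + H_1(B).
b_1(Sigma_3) = 6, b_1(Sigma_11) = 22.
b_1 = 6 + 22 = 28

28


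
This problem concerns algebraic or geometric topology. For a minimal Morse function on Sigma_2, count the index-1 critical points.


A perfect Morse function has m_k = b_k.
For Sigma_2: b_0=1, b_1=2g=4, b_2=1.
Saddles m_1 = 2g = 4

4


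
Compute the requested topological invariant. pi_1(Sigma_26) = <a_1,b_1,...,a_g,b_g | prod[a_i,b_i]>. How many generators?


Standard presentation: pi_1(Sigma_g) = <a_1,b_1,...,a_g,b_g | [a_1,b_1]...[a_g,b_g] = 1>.
Number of generators = 2g = 2*26 = 52

52


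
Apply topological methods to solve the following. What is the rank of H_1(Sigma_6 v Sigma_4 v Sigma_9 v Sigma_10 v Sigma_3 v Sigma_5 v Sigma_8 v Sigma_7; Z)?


For a wedge X v Y: reduced H_k(X v Y) = H_k(X) + H_k(Y).
Each Sigma_g contributes b_1 = 2g.
b_1 = 12 + 8 + 18 + 20 + 6 + 10 + 16 + 14 = 104

104


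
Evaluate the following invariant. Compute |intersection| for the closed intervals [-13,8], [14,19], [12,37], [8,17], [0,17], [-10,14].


Intersection = [max(a_i), min(b_i)] = [14, 8].
Since 14 > 8, the intersection is empty.
Length = 0

0


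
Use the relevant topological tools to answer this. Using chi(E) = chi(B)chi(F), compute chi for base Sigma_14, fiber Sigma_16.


For a fiber bundle F -> E -> B (with CW structure): chi(E) = chi(B) * chi(F).
chi(Sigma_14) = -26, chi(Sigma_16) = -30.
chi(E) = (-26) * (-30) = 780

780


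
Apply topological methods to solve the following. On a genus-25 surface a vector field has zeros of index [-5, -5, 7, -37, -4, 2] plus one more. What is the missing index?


Poincare-Hopf: sum of indices = chi(M).
chi(Sigma_25) = 2 - 2*25 = -48.
Sum of known indices = -42.
x = chi - (sum known) = -48 - (-42) = -6

-6


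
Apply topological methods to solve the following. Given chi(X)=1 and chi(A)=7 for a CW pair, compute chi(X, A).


Relative Euler characteristic: chi(X, A) = chi(X) - chi(A).
= 1 - (7) = -6

-6


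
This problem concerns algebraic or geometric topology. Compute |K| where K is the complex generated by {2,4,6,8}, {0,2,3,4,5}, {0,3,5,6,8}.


Each maximal simplex on m vertices has 2^m - 1 nonempty faces.
Take the union (dedupe shared faces).
Total distinct faces = 64

64


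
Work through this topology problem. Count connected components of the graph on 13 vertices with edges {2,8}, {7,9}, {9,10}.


Run DFS/union-find over 13 vertices.
V = 13, E = 3.
Number of components = 10

10


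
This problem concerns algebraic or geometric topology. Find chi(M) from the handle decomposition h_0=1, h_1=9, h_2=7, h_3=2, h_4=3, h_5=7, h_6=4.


Handles of index k contribute (-1)^k to chi (same as CW cells).
chi = (1) + (-9) + (7) + (-2) + (3) + (-7) + (4) = -3

-3


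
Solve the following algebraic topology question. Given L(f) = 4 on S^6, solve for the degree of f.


L(f) = 1 + (-1)^6 deg(f) on S^6.
4 = 1 + (-1)^6 * deg(f)
(-1)^6 * deg(f) = 3
deg(f) = 3

3


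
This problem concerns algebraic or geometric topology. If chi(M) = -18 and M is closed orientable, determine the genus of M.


chi = 2 - 2g for closed orientable surfaces.
-18 = 2 - 2g
2g = 2 - (-18) = 20
g = 10

10


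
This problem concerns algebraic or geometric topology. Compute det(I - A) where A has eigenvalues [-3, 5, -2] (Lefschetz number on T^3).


For a torus self-map: L(f) = det(I - A) where A acts on H_1.
L(f) = (1--3) * (1-5) * (1--2) = 4 * -4 * 3 = -48

-48


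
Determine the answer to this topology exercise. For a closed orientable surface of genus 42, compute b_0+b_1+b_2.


For Sigma_42: b_0 = 1, b_1 = 2g = 84, b_2 = 1.
Total = 1 + 84 + 1 = 86

86


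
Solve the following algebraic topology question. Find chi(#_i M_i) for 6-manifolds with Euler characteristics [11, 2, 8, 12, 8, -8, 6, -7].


For n-manifolds: chi(A#B) = chi(A) + chi(B) - chi(S^6).
chi(S^6) = 1 + (-1)^6 = 2.
chi(#) = (sum chi_i) - (8-1)*chi(S^6) = 32 - 7*2 = 18

18


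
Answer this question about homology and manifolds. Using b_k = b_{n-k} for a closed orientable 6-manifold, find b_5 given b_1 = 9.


Poincare duality for closed orientable n-manifolds: b_k = b_{n-k}.
Here n = 6, so b_5 = b_1 = 9

9


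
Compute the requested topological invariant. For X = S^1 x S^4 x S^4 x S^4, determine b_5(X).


Each S^d has Poincare polynomial 1 + t^d.
The product S^1 x S^4 x S^4 x S^4 has Poincare polynomial prod(1+t^d_i).
Expanding: b_0=1, b_1=1, b_4=3, b_5=3, b_8=3, b_9=3, b_12=1, b_13=1.
b_5 = 3

3


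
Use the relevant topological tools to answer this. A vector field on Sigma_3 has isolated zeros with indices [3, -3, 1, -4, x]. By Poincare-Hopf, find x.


Poincare-Hopf: sum of indices = chi(M).
chi(Sigma_3) = 2 - 2*3 = -4.
Sum of known indices = -3.
x = chi - (sum known) = -4 - (-3) = -1

-1


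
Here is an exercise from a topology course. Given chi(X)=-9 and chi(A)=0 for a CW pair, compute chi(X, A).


Relative Euler characteristic: chi(X, A) = chi(X) - chi(A).
= -9 - (0) = -9

-9


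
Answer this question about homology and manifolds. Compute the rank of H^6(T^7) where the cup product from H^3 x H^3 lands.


Cup product: H^p x H^q -> H^{p+q}; here p+q = 3+3 = 6.
rank H^k(T^n) = C(n,k).
C(7,6) = 7

7


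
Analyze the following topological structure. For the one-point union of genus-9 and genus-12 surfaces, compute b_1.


For a wedge: H_1(A v B) = H_1(A) + H_1(B).
b_1(Sigma_9) = 18, b_1(Sigma_12) = 24.
b_1 = 18 + 24 = 42

42


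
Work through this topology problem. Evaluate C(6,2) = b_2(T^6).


By the Kunneth formula, b_k(T^n) = C(n,k).
b_2(T^6) = C(6,2).
C(6,2) = 6!/(2!*4!) = 15

15


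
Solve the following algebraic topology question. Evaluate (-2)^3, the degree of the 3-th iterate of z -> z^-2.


deg(f) = -2. Degree is multiplicative: deg(f^3) = (deg f)^3.
deg(f^3) = (-2)^3 = -8

-8


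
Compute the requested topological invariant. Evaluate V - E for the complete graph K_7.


K_7: V = 7, E = C(7,2) = 21.
chi = V - E = 7 - 21 = -14

-14


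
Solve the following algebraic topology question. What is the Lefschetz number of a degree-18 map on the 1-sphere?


On S^1: L(f) = tr(f_0*) + (-1)^1 tr(f_1*) = 1 + (-1)^1 * deg(f).
L(f) = 1 + (-1)^1 * 18 = 1 + -18 = -17

-17


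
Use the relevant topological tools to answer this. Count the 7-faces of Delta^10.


Delta^10 has 10+1 vertices. A 7-face is a choice of 7+1 vertices.
f_7 = C(10+1, 7+1) = C(11,8) = 165

165


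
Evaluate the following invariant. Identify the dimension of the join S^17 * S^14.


Join of spheres: S^m * S^n = S^{m+n+1}.
dim = 17 + 14 + 1 = 32

32


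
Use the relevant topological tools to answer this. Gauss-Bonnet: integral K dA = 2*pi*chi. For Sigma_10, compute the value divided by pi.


Gauss-Bonnet: integral K dA = 2*pi*chi(M).
chi(Sigma_10) = 2 - 2*10 = -18.
(integral K dA)/pi = 2*chi = 2*(-18) = -36

-36


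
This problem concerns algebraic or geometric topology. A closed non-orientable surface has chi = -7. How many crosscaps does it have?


chi = 2 - k for closed non-orientable surfaces with k crosscaps.
-7 = 2 - k
k = 2 - (-7) = 9

9


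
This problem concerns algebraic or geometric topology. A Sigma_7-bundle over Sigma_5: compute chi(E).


For a fiber bundle F -> E -> B (with CW structure): chi(E) = chi(B) * chi(F).
chi(Sigma_5) = -8, chi(Sigma_7) = -12.
chi(E) = (-8) * (-12) = 96

96


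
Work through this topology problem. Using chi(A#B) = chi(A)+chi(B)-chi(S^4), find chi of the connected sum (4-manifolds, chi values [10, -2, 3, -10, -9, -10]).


For n-manifolds: chi(A#B) = chi(A) + chi(B) - chi(S^4).
chi(S^4) = 1 + (-1)^4 = 2.
chi(#) = (sum chi_i) - (6-1)*chi(S^4) = -18 - 5*2 = -28

-28


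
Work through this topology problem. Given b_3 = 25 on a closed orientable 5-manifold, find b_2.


Poincare duality for closed orientable n-manifolds: b_k = b_{n-k}.
Here n = 5, so b_2 = b_3 = 25

25


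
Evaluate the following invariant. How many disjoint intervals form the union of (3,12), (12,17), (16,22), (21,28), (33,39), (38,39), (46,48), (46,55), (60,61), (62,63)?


Sort and merge overlapping open intervals.
Merged: (3,12), (12,28), (33,39), (46,55), (60,61), (62,63).
Number of components = 6

6


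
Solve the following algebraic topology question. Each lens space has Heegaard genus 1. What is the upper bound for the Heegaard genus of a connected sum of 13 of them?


Heegaard genus satisfies g(A#B) <= g(A) + g(B).
Each lens space has g = 1.
Upper bound: 13 * 1 = 13

13


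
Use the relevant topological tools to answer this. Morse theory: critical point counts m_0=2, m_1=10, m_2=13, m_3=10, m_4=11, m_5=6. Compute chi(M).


Morse theory: chi(M) = sum_k (-1)^k m_k where m_k = #(index-k critical points).
= (2) + (-10) + (13) + (-10) + (11) + (-6) = 0

0


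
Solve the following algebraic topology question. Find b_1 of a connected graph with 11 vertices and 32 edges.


For a connected graph: rank(pi_1) = b_1 = E - V + 1 = 1 - chi.
chi = V - E = 11 - 32 = -21.
rank = 1 - (-21) = 32 - 11 + 1 = 22

22


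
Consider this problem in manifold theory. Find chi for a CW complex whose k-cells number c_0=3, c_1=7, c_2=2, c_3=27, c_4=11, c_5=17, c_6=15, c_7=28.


chi = sum_k (-1)^k c_k.
= (-1)^0*3 + (-1)^1*7 + (-1)^2*2 + (-1)^3*27 + (-1)^4*11 + (-1)^5*17 + (-1)^6*15 + (-1)^7*28
= (3) + (-7) + (2) + (-27) + (11) + (-17) + (15) + (-28)
= -48

-48


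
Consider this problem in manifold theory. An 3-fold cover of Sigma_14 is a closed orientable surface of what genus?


For an n-sheeted cover: chi(E) = n * chi(B).
chi(Sigma_14) = 2 - 2*14 = -26.
chi(E) = 3 * (-26) = -78.
genus(E) = (2 - chi(E))/2 = (2 - (-78))/2 = 80/2 = 40

40


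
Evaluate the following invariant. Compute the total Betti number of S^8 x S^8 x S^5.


Total Betti number is multiplicative under products.
Each S^d (d>=1) has total Betti number 2.
There are 3 sphere factors.
Total = 2^3 = 8

8


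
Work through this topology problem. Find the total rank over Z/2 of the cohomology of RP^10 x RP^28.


dim H^*(RP^n; Z/2) = n+1 (one Z/2 in each degree 0..n).
Total Betti number is multiplicative.
Total = (10+1) * (28+1) = 11 * 29 = 319

319


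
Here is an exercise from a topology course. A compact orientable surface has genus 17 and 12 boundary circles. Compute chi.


For a compact orientable surface with genus g and b boundary components: chi = 2 - 2g - b.
chi = 2 - 2*17 - 12 = 2 - 34 - 12 = -44

-44


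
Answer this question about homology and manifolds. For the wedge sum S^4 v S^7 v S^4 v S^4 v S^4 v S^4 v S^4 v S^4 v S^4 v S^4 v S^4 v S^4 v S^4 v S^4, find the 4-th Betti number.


For a wedge of spheres, H_k (k>0) is free on one generator per sphere of dimension k.
Spheres of dimension 4: count = 13.
b_4 = 13

13


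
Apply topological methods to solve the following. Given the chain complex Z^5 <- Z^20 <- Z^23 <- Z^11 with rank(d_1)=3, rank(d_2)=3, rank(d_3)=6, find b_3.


rank H_k = rank(ker d_k) - rank(im d_{k+1}).
rank(ker d_3) = rank(C_3) - rank(d_3) = 11 - 6 = 5.
rank(im d_{3+1}) = 0.
rank H_3 = 5 - 0 = 5

5


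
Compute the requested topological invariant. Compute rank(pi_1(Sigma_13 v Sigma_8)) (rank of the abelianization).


For a wedge: H_1(A v B) = H_1(A) + H_1(B).
b_1(Sigma_13) = 26, b_1(Sigma_8) = 16.
b_1 = 26 + 16 = 42

42


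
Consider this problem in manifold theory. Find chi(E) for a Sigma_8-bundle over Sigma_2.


For a fiber bundle F -> E -> B (with CW structure): chi(E) = chi(B) * chi(F).
chi(Sigma_2) = -2, chi(Sigma_8) = -14.
chi(E) = (-2) * (-14) = 28

28


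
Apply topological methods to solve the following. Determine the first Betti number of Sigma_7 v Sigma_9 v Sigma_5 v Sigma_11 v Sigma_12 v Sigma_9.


For a wedge X v Y: reduced H_k(X v Y) = H_k(X) + H_k(Y).
Each Sigma_g contributes b_1 = 2g.
b_1 = 14 + 18 + 10 + 22 + 24 + 18 = 106

106


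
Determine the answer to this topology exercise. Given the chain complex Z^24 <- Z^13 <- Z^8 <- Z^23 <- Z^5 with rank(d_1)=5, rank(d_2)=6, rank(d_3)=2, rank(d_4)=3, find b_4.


rank H_k = rank(ker d_k) - rank(im d_{k+1}).
rank(ker d_4) = rank(C_4) - rank(d_4) = 5 - 3 = 2.
rank(im d_{4+1}) = 0.
rank H_4 = 2 - 0 = 2

2


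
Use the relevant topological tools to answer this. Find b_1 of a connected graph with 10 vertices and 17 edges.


For a connected graph: rank(pi_1) = b_1 = E - V + 1 = 1 - chi.
chi = V - E = 10 - 17 = -7.
rank = 1 - (-7) = 17 - 10 + 1 = 8

8


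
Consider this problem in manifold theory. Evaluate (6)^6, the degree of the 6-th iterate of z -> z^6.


deg(f) = 6. Degree is multiplicative: deg(f^6) = (deg f)^6.
deg(f^6) = (6)^6 = 46656

46656


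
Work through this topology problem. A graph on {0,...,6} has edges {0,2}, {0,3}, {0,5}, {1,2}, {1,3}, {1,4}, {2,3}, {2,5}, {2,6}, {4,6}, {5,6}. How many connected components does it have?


Run DFS/union-find over 7 vertices.
V = 7, E = 11.
Number of components = 1

1


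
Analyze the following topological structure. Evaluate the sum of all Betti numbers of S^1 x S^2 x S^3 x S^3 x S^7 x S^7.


Total Betti number is multiplicative under products.
Each S^d (d>=1) has total Betti number 2.
There are 6 sphere factors.
Total = 2^6 = 64

64


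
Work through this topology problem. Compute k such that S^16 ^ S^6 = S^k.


S^m ^ S^n = S^{m+n}.
k = 16 + 6 = 22

22


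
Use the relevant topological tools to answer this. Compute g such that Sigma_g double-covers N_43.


chi(N_43) = 2 - 43 = -41.
Double cover: chi(Sigma_g) = 2 * chi(N_43) = 2*(-41) = -82.
2 - 2g = -82, so g = (2 - (-82))/2 = 84/2 = 42

42


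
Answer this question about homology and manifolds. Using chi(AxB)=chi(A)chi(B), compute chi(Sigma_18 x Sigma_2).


chi(Sigma_18) = 2 - 2*18 = -34
chi(Sigma_2) = 2 - 2*2 = -2
chi(product) = (-34) * (-2) = 68

68


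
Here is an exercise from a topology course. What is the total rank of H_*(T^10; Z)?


b_k(T^10) = C(10,k), so the sum over k is sum_k C(10,k) = 2^10.
Total = 2^10 = 1024

1024


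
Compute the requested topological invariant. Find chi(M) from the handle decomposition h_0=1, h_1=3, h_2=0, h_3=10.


Handles of index k contribute (-1)^k to chi (same as CW cells).
chi = (1) + (-3) + (0) + (-10) = -12

-12


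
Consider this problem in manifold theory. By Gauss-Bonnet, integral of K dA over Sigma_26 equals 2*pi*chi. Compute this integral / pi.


Gauss-Bonnet: integral K dA = 2*pi*chi(M).
chi(Sigma_26) = 2 - 2*26 = -50.
(integral K dA)/pi = 2*chi = 2*(-50) = -100

-100


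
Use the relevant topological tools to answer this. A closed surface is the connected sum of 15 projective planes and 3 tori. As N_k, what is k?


Since a >= 1, the sum is non-orientable; each T^2 can be replaced by RP^2 # RP^2 (since T^2#RP^2 = 3RP^2).
Total crosscaps k = 15 + 2*3 = 21.
Check via chi: chi = 15*1 + 3*0 - (15+3-1)*2 = -19 = 2 - k = -19. Consistent.

21


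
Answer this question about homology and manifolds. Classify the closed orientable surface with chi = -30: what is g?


chi = 2 - 2g for closed orientable surfaces.
-30 = 2 - 2g
2g = 2 - (-30) = 32
g = 16

16


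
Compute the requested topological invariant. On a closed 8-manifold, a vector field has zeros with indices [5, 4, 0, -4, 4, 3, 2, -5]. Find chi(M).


Poincare-Hopf: chi(M) = sum of indices of zeros.
chi = (5) + (4) + (0) + (-4) + (4) + (3) + (2) + (-5) = 9

9


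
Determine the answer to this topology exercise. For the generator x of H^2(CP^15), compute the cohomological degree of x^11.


|x| = 2 in H^*(CP^n).
|x^11| = 11 * |x| = 11 * 2 = 22

22


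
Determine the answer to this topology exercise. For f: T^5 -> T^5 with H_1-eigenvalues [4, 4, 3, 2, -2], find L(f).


For a torus self-map: L(f) = det(I - A) where A acts on H_1.
L(f) = (1-4) * (1-4) * (1-3) * (1-2) * (1--2) = -3 * -3 * -2 * -1 * 3 = 54

54


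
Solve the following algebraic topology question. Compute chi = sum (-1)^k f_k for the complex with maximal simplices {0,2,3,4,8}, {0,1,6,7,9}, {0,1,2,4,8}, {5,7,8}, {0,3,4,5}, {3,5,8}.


Enumerate all faces; f-vector: f_0=10, f_1=29, f_2=31, f_3=15, f_4=3.
chi = sum (-1)^k f_k = 0

0


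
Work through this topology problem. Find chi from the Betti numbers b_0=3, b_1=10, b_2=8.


chi = sum_k (-1)^k b_k.
= (3) + (-10) + (8)
= 1

1


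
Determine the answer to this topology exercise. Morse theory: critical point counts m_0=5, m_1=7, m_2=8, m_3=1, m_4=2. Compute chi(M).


Morse theory: chi(M) = sum_k (-1)^k m_k where m_k = #(index-k critical points).
= (5) + (-7) + (8) + (-1) + (2) = 7

7


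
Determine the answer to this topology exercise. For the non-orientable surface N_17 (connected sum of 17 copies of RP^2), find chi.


For a non-orientable closed surface with k crosscaps: chi = 2 - k.
Here k = 17.
chi = 2 - 17 = -15

-15


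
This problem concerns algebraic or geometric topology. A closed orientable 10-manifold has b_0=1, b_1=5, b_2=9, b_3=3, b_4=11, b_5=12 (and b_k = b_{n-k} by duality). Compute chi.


By Poincare duality b_k = b_{10-k}, so full Betti numbers: b_0=1, b_1=5, b_2=9, b_3=3, b_4=11, b_5=12, b_6=11, b_7=3, b_8=9, b_9=5, b_10=1.
chi = sum (-1)^k b_k = 14

14


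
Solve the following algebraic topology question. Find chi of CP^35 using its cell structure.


CP^35 has one cell in each even dimension 0, 2, ..., 2*35 (35+1 cells total).
All cells are even-dimensional, so chi = number of cells.
chi = 35 + 1 = 36

36


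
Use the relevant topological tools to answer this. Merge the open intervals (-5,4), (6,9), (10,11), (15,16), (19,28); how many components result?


Sort and merge overlapping open intervals.
Merged: (-5,4), (6,9), (10,11), (15,16), (19,28).
Number of components = 5

5


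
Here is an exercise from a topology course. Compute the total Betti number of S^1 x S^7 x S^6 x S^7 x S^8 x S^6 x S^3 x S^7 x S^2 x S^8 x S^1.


Total Betti number is multiplicative under products.
Each S^d (d>=1) has total Betti number 2.
There are 11 sphere factors.
Total = 2^11 = 2048

2048


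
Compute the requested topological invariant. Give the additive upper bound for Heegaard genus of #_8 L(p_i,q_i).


Heegaard genus satisfies g(A#B) <= g(A) + g(B).
Each lens space has g = 1.
Upper bound: 8 * 1 = 8

8


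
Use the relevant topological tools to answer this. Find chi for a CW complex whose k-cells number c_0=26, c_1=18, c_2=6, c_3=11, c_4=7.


chi = sum_k (-1)^k c_k.
= (-1)^0*26 + (-1)^1*18 + (-1)^2*6 + (-1)^3*11 + (-1)^4*7
= (26) + (-18) + (6) + (-11) + (7)
= 10

10


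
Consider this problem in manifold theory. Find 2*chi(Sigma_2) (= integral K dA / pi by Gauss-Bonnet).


Gauss-Bonnet: integral K dA = 2*pi*chi(M).
chi(Sigma_2) = 2 - 2*2 = -2.
(integral K dA)/pi = 2*chi = 2*(-2) = -4

-4


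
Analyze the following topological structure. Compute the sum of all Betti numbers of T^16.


b_k(T^16) = C(16,k), so the sum over k is sum_k C(16,k) = 2^16.
Total = 2^16 = 65536

65536


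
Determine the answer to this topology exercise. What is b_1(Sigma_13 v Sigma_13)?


For a wedge: H_1(A v B) = H_1(A) + H_1(B).
b_1(Sigma_13) = 26, b_1(Sigma_13) = 26.
b_1 = 26 + 26 = 52

52
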